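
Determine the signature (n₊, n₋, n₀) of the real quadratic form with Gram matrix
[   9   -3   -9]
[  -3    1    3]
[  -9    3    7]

step 0: pivot 9 → sign +
step 1: pivot -2 → sign −
step 2: row/col 2 already zero → sign 0
signature = (1, 1, 1)

Answer: (1, 1, 1)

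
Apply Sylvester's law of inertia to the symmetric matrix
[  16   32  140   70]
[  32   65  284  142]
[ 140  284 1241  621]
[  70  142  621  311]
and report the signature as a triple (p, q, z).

step 0: pivot 16 → sign +
step 1: pivot 1 → sign +
step 2: pivot 3/4 → sign +
step 3: pivot -1/3 → sign −
signature = (3, 1, 0)

Answer: (3, 1, 0)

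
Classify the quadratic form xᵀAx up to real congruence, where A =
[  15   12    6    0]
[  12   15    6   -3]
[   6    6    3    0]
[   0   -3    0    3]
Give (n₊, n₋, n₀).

step 0: pivot 15 → sign +
step 1: pivot 27/5 → sign +
step 2: pivot 1/3 → sign +
step 3: row/col 3 already zero → sign 0
signature = (3, 0, 1)

Answer: (3, 0, 1)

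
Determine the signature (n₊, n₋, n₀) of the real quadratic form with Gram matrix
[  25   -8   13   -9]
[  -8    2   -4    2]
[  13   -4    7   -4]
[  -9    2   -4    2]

Answer: (2, 2, 0)

Derivation:
step 0: pivot 25 → sign +
step 1: pivot -14/25 → sign −
step 2: pivot 2/7 → sign +
step 3: pivot -1/2 → sign −
signature = (2, 2, 0)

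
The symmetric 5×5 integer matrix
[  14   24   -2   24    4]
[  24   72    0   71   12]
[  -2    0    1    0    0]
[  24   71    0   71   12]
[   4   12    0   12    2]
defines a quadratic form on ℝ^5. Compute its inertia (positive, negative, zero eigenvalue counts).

Answer: (4, 1, 0)

Derivation:
step 0: pivot 14 → sign +
step 1: pivot 216/7 → sign +
step 2: pivot 1/3 → sign +
step 3: pivot 67/72 → sign +
step 4: pivot -2/67 → sign −
signature = (4, 1, 0)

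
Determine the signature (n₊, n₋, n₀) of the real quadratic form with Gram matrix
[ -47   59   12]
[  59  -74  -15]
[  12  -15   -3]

step 0: pivot -47 → sign −
step 1: pivot 3/47 → sign +
step 2: row/col 2 already zero → sign 0
signature = (1, 1, 1)

Answer: (1, 1, 1)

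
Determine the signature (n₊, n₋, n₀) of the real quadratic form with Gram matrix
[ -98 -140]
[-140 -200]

Answer: (0, 1, 1)

Derivation:
step 0: pivot -98 → sign −
step 1: row/col 1 already zero → sign 0
signature = (0, 1, 1)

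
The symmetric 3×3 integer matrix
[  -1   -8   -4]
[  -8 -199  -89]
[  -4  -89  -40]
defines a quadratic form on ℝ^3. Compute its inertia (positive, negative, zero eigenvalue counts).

step 0: pivot -1 → sign −
step 1: pivot -135 → sign −
step 2: pivot 1/15 → sign +
signature = (1, 2, 0)

Answer: (1, 2, 0)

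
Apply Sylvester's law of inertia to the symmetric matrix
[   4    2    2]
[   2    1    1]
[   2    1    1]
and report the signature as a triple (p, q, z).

step 0: pivot 4 → sign +
step 1: row/col 1 already zero → sign 0
step 2: row/col 2 already zero → sign 0
signature = (1, 0, 2)

Answer: (1, 0, 2)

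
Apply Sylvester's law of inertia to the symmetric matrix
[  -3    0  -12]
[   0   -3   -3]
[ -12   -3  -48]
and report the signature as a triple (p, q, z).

step 0: pivot -3 → sign −
step 1: pivot -3 → sign −
step 2: pivot 3 → sign +
signature = (1, 2, 0)

Answer: (1, 2, 0)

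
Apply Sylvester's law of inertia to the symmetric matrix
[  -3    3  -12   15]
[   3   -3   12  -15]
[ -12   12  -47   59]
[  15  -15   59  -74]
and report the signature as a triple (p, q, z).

step 0: pivot -3 → sign −
step 1: pivot 1 → sign +
step 2: row/col 2 already zero → sign 0
step 3: row/col 3 already zero → sign 0
signature = (1, 1, 2)

Answer: (1, 1, 2)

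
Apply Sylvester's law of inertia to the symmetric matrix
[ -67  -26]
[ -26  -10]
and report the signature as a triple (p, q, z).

step 0: pivot -67 → sign −
step 1: pivot 6/67 → sign +
signature = (1, 1, 0)

Answer: (1, 1, 0)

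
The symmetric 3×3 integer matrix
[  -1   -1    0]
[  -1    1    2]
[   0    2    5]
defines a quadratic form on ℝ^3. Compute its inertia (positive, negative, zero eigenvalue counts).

Answer: (2, 1, 0)

Derivation:
step 0: pivot -1 → sign −
step 1: pivot 2 → sign +
step 2: pivot 3 → sign +
signature = (2, 1, 0)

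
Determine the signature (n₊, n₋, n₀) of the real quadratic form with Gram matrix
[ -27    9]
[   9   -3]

Answer: (0, 1, 1)

Derivation:
step 0: pivot -27 → sign −
step 1: row/col 1 already zero → sign 0
signature = (0, 1, 1)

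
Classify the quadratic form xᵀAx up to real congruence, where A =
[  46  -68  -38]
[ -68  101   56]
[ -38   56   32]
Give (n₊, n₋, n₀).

Answer: (3, 0, 0)

Derivation:
step 0: pivot 46 → sign +
step 1: pivot 11/23 → sign +
step 2: pivot 6/11 → sign +
signature = (3, 0, 0)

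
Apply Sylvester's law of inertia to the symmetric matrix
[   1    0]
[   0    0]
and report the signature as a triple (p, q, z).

step 0: pivot 1 → sign +
step 1: row/col 1 already zero → sign 0
signature = (1, 0, 1)

Answer: (1, 0, 1)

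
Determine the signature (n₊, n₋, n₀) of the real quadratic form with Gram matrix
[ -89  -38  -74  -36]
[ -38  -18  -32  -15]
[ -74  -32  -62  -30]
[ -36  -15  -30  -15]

step 0: pivot -89 → sign −
step 1: pivot -158/89 → sign −
step 2: pivot -30/79 → sign −
step 3: pivot -3/10 → sign −
signature = (0, 4, 0)

Answer: (0, 4, 0)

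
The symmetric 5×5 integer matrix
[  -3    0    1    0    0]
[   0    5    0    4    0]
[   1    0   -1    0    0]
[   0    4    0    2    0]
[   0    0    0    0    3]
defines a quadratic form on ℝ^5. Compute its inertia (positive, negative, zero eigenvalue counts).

step 0: pivot -3 → sign −
step 1: pivot 5 → sign +
step 2: pivot -2/3 → sign −
step 3: pivot -6/5 → sign −
step 4: pivot 3 → sign +
signature = (2, 3, 0)

Answer: (2, 3, 0)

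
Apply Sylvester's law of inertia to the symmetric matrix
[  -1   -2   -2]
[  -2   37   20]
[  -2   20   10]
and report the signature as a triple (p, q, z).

step 0: pivot -1 → sign −
step 1: pivot 41 → sign +
step 2: pivot -2/41 → sign −
signature = (1, 2, 0)

Answer: (1, 2, 0)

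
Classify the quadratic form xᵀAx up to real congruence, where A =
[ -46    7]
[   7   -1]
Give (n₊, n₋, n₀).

Answer: (1, 1, 0)

Derivation:
step 0: pivot -46 → sign −
step 1: pivot 3/46 → sign +
signature = (1, 1, 0)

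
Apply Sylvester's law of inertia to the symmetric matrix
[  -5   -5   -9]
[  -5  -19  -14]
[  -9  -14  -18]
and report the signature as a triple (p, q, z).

step 0: pivot -5 → sign −
step 1: pivot -14 → sign −
step 2: pivot -1/70 → sign −
signature = (0, 3, 0)

Answer: (0, 3, 0)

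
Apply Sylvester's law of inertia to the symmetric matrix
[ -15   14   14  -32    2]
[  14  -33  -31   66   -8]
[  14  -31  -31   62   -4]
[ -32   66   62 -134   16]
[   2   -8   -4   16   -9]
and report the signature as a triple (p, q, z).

step 0: pivot -15 → sign −
step 1: pivot -299/15 → sign −
step 2: pivot -538/299 → sign −
step 3: pivot -42/269 → sign −
step 4: pivot -3/7 → sign −
signature = (0, 5, 0)

Answer: (0, 5, 0)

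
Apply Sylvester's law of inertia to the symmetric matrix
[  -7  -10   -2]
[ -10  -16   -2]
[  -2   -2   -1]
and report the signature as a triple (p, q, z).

Answer: (0, 2, 1)

Derivation:
step 0: pivot -7 → sign −
step 1: pivot -12/7 → sign −
step 2: row/col 2 already zero → sign 0
signature = (0, 2, 1)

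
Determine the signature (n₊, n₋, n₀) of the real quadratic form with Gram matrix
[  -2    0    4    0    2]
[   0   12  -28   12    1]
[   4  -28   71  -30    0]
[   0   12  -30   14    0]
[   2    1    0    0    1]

Answer: (3, 2, 0)

Derivation:
step 0: pivot -2 → sign −
step 1: pivot 12 → sign +
step 2: pivot 41/3 → sign +
step 3: pivot 70/41 → sign +
step 4: pivot -3/140 → sign −
signature = (3, 2, 0)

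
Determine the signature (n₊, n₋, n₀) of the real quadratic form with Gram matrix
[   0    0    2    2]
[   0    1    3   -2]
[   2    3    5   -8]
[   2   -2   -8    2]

Answer: (2, 2, 0)

Derivation:
step 0: pivot 1 → sign +
step 1: pivot -4 → sign −
step 2: pivot 1 → sign +
step 3: pivot -2 → sign −
signature = (2, 2, 0)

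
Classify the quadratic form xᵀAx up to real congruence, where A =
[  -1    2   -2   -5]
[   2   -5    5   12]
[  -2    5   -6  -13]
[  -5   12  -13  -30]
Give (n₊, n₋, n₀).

Answer: (0, 3, 1)

Derivation:
step 0: pivot -1 → sign −
step 1: pivot -1 → sign −
step 2: pivot -1 → sign −
step 3: row/col 3 already zero → sign 0
signature = (0, 3, 1)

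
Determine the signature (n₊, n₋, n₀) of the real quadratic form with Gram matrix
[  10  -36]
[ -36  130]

step 0: pivot 10 → sign +
step 1: pivot 2/5 → sign +
signature = (2, 0, 0)

Answer: (2, 0, 0)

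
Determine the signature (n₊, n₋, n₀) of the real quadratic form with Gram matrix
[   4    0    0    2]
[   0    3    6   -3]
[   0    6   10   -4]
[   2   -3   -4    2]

step 0: pivot 4 → sign +
step 1: pivot 3 → sign +
step 2: pivot -2 → sign −
step 3: row/col 3 already zero → sign 0
signature = (2, 1, 1)

Answer: (2, 1, 1)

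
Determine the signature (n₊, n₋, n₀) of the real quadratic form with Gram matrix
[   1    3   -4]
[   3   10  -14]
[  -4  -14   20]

Answer: (2, 0, 1)

Derivation:
step 0: pivot 1 → sign +
step 1: pivot 1 → sign +
step 2: row/col 2 already zero → sign 0
signature = (2, 0, 1)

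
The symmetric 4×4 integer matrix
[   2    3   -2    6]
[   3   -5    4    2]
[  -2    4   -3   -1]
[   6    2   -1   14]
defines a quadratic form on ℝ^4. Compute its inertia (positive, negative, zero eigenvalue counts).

step 0: pivot 2 → sign +
step 1: pivot -19/2 → sign −
step 2: pivot 3/19 → sign +
step 3: pivot 1 → sign +
signature = (3, 1, 0)

Answer: (3, 1, 0)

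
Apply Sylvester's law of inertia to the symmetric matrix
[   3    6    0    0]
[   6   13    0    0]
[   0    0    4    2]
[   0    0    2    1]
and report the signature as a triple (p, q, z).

Answer: (3, 0, 1)

Derivation:
step 0: pivot 3 → sign +
step 1: pivot 1 → sign +
step 2: pivot 4 → sign +
step 3: row/col 3 already zero → sign 0
signature = (3, 0, 1)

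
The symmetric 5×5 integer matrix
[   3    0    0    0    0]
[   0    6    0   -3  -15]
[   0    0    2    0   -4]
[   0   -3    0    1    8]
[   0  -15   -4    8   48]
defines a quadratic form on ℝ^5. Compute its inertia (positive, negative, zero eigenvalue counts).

Answer: (4, 1, 0)

Derivation:
step 0: pivot 3 → sign +
step 1: pivot 6 → sign +
step 2: pivot 2 → sign +
step 3: pivot -1/2 → sign −
step 4: pivot 3 → sign +
signature = (4, 1, 0)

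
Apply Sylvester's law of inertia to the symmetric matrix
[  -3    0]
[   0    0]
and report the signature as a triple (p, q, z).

step 0: pivot -3 → sign −
step 1: row/col 1 already zero → sign 0
signature = (0, 1, 1)

Answer: (0, 1, 1)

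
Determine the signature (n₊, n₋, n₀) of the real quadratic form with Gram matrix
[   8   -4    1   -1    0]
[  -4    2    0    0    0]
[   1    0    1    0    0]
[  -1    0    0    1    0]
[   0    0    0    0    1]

step 0: pivot 8 → sign +
step 1: pivot 7/8 → sign +
step 2: pivot -2/7 → sign −
step 3: pivot 2 → sign +
step 4: pivot 1 → sign +
signature = (4, 1, 0)

Answer: (4, 1, 0)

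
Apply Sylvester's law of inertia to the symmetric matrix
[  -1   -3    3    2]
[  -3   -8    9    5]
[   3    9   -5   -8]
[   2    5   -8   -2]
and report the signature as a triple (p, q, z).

step 0: pivot -1 → sign −
step 1: pivot 1 → sign +
step 2: pivot 4 → sign +
step 3: row/col 3 already zero → sign 0
signature = (2, 1, 1)

Answer: (2, 1, 1)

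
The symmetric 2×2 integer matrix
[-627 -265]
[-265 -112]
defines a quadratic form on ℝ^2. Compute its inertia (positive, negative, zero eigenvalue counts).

step 0: pivot -627 → sign −
step 1: pivot 1/627 → sign +
signature = (1, 1, 0)

Answer: (1, 1, 0)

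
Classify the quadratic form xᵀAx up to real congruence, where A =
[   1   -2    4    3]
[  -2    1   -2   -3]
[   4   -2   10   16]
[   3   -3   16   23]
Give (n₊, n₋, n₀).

step 0: pivot 1 → sign +
step 1: pivot -3 → sign −
step 2: pivot 6 → sign +
step 3: pivot 1/3 → sign +
signature = (3, 1, 0)

Answer: (3, 1, 0)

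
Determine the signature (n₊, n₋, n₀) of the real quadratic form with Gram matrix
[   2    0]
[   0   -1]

Answer: (1, 1, 0)

Derivation:
step 0: pivot 2 → sign +
step 1: pivot -1 → sign −
signature = (1, 1, 0)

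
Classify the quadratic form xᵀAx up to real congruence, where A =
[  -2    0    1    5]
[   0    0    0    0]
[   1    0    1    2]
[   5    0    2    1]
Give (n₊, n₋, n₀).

step 0: pivot -2 → sign −
step 1: pivot 3/2 → sign +
step 2: row/col 2 already zero → sign 0
step 3: row/col 3 already zero → sign 0
signature = (1, 1, 2)

Answer: (1, 1, 2)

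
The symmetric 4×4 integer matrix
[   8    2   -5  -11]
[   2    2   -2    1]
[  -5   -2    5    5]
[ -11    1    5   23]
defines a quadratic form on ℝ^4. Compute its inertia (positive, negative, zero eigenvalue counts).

step 0: pivot 8 → sign +
step 1: pivot 3/2 → sign +
step 2: pivot 3/2 → sign +
step 3: pivot -3/2 → sign −
signature = (3, 1, 0)

Answer: (3, 1, 0)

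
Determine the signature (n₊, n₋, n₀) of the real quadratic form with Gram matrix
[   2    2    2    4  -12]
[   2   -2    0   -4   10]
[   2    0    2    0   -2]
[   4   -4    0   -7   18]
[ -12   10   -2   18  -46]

Answer: (3, 2, 0)

Derivation:
step 0: pivot 2 → sign +
step 1: pivot -4 → sign −
step 2: pivot 1 → sign +
step 3: pivot 1 → sign +
step 4: pivot -2 → sign −
signature = (3, 2, 0)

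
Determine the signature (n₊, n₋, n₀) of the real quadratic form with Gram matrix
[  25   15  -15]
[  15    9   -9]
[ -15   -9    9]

step 0: pivot 25 → sign +
step 1: row/col 1 already zero → sign 0
step 2: row/col 2 already zero → sign 0
signature = (1, 0, 2)

Answer: (1, 0, 2)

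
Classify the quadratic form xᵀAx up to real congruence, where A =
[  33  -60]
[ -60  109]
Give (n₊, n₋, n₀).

Answer: (1, 1, 0)

Derivation:
step 0: pivot 33 → sign +
step 1: pivot -1/11 → sign −
signature = (1, 1, 0)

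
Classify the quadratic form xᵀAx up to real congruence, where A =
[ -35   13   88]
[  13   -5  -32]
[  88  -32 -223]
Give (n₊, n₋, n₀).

step 0: pivot -35 → sign −
step 1: pivot -6/35 → sign −
step 2: pivot 1 → sign +
signature = (1, 2, 0)

Answer: (1, 2, 0)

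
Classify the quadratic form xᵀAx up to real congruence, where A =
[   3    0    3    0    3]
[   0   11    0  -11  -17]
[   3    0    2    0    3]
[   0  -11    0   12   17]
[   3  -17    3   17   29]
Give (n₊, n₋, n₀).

Answer: (3, 2, 0)

Derivation:
step 0: pivot 3 → sign +
step 1: pivot 11 → sign +
step 2: pivot -1 → sign −
step 3: pivot 1 → sign +
step 4: pivot -3/11 → sign −
signature = (3, 2, 0)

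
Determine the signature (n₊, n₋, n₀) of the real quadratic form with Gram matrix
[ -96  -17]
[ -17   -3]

step 0: pivot -96 → sign −
step 1: pivot 1/96 → sign +
signature = (1, 1, 0)

Answer: (1, 1, 0)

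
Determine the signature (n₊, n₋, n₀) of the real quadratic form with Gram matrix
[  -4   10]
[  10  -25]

step 0: pivot -4 → sign −
step 1: row/col 1 already zero → sign 0
signature = (0, 1, 1)

Answer: (0, 1, 1)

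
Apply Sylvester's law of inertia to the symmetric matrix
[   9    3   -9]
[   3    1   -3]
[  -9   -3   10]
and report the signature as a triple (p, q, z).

step 0: pivot 9 → sign +
step 1: pivot 1 → sign +
step 2: row/col 2 already zero → sign 0
signature = (2, 0, 1)

Answer: (2, 0, 1)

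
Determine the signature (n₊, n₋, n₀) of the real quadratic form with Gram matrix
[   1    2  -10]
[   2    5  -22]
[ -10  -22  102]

Answer: (2, 1, 0)

Derivation:
step 0: pivot 1 → sign +
step 1: pivot 1 → sign +
step 2: pivot -2 → sign −
signature = (2, 1, 0)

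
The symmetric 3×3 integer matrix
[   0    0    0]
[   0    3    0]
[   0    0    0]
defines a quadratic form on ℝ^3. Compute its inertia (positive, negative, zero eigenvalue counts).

Answer: (1, 0, 2)

Derivation:
step 0: pivot 3 → sign +
step 1: row/col 1 already zero → sign 0
step 2: row/col 2 already zero → sign 0
signature = (1, 0, 2)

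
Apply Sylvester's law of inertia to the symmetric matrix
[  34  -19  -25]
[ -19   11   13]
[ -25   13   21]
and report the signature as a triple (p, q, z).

step 0: pivot 34 → sign +
step 1: pivot 13/34 → sign +
step 2: pivot 2/13 → sign +
signature = (3, 0, 0)

Answer: (3, 0, 0)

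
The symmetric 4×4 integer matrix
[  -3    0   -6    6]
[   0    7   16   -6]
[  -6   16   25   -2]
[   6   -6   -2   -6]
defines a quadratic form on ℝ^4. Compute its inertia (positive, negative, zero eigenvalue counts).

step 0: pivot -3 → sign −
step 1: pivot 7 → sign +
step 2: pivot 3/7 → sign +
step 3: pivot 2/3 → sign +
signature = (3, 1, 0)

Answer: (3, 1, 0)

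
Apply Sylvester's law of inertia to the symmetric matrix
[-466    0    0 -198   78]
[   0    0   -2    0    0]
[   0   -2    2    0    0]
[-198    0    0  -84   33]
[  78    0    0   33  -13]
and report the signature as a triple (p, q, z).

Answer: (2, 3, 0)

Derivation:
step 0: pivot -466 → sign −
step 1: pivot 2 → sign +
step 2: pivot -2 → sign −
step 3: pivot 30/233 → sign +
step 4: pivot -1/10 → sign −
signature = (2, 3, 0)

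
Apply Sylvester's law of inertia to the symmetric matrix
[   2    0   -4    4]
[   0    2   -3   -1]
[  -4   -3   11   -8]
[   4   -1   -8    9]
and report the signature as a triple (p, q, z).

Answer: (3, 1, 0)

Derivation:
step 0: pivot 2 → sign +
step 1: pivot 2 → sign +
step 2: pivot -3/2 → sign −
step 3: pivot 2 → sign +
signature = (3, 1, 0)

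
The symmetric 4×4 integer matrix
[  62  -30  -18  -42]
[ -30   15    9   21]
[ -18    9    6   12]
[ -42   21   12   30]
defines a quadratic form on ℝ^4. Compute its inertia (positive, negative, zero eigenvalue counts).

Answer: (3, 0, 1)

Derivation:
step 0: pivot 62 → sign +
step 1: pivot 15/31 → sign +
step 2: pivot 3/5 → sign +
step 3: row/col 3 already zero → sign 0
signature = (3, 0, 1)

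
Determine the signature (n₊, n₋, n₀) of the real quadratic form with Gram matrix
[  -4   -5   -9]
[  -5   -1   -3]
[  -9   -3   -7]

Answer: (2, 1, 0)

Derivation:
step 0: pivot -4 → sign −
step 1: pivot 21/4 → sign +
step 2: pivot 2/7 → sign +
signature = (2, 1, 0)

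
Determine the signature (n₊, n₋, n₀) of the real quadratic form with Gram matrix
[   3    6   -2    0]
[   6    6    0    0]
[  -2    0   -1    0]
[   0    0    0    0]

Answer: (2, 1, 1)

Derivation:
step 0: pivot 3 → sign +
step 1: pivot -6 → sign −
step 2: pivot 1/3 → sign +
step 3: row/col 3 already zero → sign 0
signature = (2, 1, 1)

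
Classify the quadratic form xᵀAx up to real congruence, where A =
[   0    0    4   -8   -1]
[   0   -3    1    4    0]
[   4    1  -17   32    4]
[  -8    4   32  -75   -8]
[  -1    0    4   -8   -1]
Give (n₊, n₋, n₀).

Answer: (1, 4, 0)

Derivation:
step 0: pivot -3 → sign −
step 1: pivot -50/3 → sign −
step 2: pivot 24/25 → sign +
step 3: pivot -3 → sign −
step 4: pivot -1/24 → sign −
signature = (1, 4, 0)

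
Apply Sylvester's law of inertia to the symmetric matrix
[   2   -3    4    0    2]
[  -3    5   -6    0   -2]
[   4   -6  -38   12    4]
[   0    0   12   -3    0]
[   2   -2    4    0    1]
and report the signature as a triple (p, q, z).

step 0: pivot 2 → sign +
step 1: pivot 1/2 → sign +
step 2: pivot -46 → sign −
step 3: pivot 3/23 → sign +
step 4: pivot -3 → sign −
signature = (3, 2, 0)

Answer: (3, 2, 0)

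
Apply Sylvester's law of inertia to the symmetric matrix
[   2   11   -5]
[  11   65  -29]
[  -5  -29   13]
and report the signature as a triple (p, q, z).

Answer: (2, 0, 1)

Derivation:
step 0: pivot 2 → sign +
step 1: pivot 9/2 → sign +
step 2: row/col 2 already zero → sign 0
signature = (2, 0, 1)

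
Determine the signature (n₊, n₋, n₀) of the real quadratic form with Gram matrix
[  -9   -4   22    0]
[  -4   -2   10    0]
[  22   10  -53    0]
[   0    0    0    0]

Answer: (1, 2, 1)

Derivation:
step 0: pivot -9 → sign −
step 1: pivot -2/9 → sign −
step 2: pivot 1 → sign +
step 3: row/col 3 already zero → sign 0
signature = (1, 2, 1)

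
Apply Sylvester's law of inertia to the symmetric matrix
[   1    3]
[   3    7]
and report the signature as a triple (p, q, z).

step 0: pivot 1 → sign +
step 1: pivot -2 → sign −
signature = (1, 1, 0)

Answer: (1, 1, 0)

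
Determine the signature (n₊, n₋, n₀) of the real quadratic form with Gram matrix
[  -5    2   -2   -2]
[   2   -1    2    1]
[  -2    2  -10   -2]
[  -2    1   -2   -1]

Answer: (0, 3, 1)

Derivation:
step 0: pivot -5 → sign −
step 1: pivot -1/5 → sign −
step 2: pivot -2 → sign −
step 3: row/col 3 already zero → sign 0
signature = (0, 3, 1)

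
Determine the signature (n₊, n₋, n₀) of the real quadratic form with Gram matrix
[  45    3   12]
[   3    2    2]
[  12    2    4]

Answer: (2, 0, 1)

Derivation:
step 0: pivot 45 → sign +
step 1: pivot 9/5 → sign +
step 2: row/col 2 already zero → sign 0
signature = (2, 0, 1)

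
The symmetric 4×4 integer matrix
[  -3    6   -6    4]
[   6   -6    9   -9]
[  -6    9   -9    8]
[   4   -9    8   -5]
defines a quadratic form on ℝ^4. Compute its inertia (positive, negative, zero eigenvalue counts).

Answer: (2, 1, 1)

Derivation:
step 0: pivot -3 → sign −
step 1: pivot 6 → sign +
step 2: pivot 3/2 → sign +
step 3: row/col 3 already zero → sign 0
signature = (2, 1, 1)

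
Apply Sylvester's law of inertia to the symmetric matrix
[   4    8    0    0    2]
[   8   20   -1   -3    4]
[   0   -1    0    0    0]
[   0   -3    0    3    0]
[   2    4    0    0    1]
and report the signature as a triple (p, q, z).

step 0: pivot 4 → sign +
step 1: pivot 4 → sign +
step 2: pivot -1/4 → sign −
step 3: pivot 3 → sign +
step 4: row/col 4 already zero → sign 0
signature = (3, 1, 1)

Answer: (3, 1, 1)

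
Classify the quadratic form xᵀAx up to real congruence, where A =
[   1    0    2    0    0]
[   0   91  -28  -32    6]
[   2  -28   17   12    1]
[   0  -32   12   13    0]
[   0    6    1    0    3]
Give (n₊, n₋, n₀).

step 0: pivot 1 → sign +
step 1: pivot 91 → sign +
step 2: pivot 57/13 → sign +
step 3: pivot 275/399 → sign +
step 4: pivot 6/275 → sign +
signature = (5, 0, 0)

Answer: (5, 0, 0)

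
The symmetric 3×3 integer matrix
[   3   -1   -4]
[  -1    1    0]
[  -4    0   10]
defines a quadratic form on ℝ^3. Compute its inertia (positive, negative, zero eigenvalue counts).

step 0: pivot 3 → sign +
step 1: pivot 2/3 → sign +
step 2: pivot 2 → sign +
signature = (3, 0, 0)

Answer: (3, 0, 0)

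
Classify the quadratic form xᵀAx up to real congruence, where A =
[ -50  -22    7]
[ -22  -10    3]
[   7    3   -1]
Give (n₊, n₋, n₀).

step 0: pivot -50 → sign −
step 1: pivot -8/25 → sign −
step 2: row/col 2 already zero → sign 0
signature = (0, 2, 1)

Answer: (0, 2, 1)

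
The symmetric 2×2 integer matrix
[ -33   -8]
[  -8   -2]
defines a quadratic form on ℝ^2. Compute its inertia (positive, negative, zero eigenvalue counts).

step 0: pivot -33 → sign −
step 1: pivot -2/33 → sign −
signature = (0, 2, 0)

Answer: (0, 2, 0)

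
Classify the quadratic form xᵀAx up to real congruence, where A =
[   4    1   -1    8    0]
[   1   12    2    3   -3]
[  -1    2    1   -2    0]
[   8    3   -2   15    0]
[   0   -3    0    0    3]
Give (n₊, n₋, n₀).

step 0: pivot 4 → sign +
step 1: pivot 47/4 → sign +
step 2: pivot 15/47 → sign +
step 3: pivot -6/5 → sign −
step 4: pivot 3/2 → sign +
signature = (4, 1, 0)

Answer: (4, 1, 0)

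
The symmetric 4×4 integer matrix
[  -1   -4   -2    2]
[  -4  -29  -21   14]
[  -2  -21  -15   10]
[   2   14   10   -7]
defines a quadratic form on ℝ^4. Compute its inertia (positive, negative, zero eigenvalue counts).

Answer: (1, 3, 0)

Derivation:
step 0: pivot -1 → sign −
step 1: pivot -13 → sign −
step 2: pivot 2 → sign +
step 3: pivot -3/13 → sign −
signature = (1, 3, 0)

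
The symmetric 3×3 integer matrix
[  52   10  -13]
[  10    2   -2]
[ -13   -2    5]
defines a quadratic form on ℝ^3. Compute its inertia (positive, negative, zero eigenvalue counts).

Answer: (2, 1, 0)

Derivation:
step 0: pivot 52 → sign +
step 1: pivot 1/13 → sign +
step 2: pivot -3/2 → sign −
signature = (2, 1, 0)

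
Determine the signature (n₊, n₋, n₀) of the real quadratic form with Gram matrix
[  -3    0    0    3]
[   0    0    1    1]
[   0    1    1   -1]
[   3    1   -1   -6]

Answer: (1, 2, 1)

Derivation:
step 0: pivot -3 → sign −
step 1: pivot 1 → sign +
step 2: pivot -1 → sign −
step 3: row/col 3 already zero → sign 0
signature = (1, 2, 1)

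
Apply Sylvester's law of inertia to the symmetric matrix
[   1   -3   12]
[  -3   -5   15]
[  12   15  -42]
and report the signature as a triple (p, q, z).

step 0: pivot 1 → sign +
step 1: pivot -14 → sign −
step 2: pivot -3/14 → sign −
signature = (1, 2, 0)

Answer: (1, 2, 0)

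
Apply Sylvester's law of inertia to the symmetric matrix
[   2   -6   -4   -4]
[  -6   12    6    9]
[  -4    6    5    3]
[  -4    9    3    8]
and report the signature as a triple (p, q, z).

step 0: pivot 2 → sign +
step 1: pivot -6 → sign −
step 2: pivot 3 → sign +
step 3: pivot 1/6 → sign +
signature = (3, 1, 0)

Answer: (3, 1, 0)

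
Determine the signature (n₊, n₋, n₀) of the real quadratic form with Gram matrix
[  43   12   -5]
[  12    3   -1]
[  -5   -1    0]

Answer: (1, 2, 0)

Derivation:
step 0: pivot 43 → sign +
step 1: pivot -15/43 → sign −
step 2: pivot -2/15 → sign −
signature = (1, 2, 0)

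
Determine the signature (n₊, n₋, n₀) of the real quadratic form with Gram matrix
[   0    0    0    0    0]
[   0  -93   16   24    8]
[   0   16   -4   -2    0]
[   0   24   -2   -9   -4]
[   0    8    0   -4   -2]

Answer: (1, 2, 2)

Derivation:
step 0: pivot -93 → sign −
step 1: pivot -116/93 → sign −
step 2: pivot 24/29 → sign +
step 3: row/col 3 already zero → sign 0
step 4: row/col 4 already zero → sign 0
signature = (1, 2, 2)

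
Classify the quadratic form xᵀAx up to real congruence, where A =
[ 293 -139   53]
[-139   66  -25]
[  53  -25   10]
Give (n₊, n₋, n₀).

step 0: pivot 293 → sign +
step 1: pivot 17/293 → sign +
step 2: pivot 1/17 → sign +
signature = (3, 0, 0)

Answer: (3, 0, 0)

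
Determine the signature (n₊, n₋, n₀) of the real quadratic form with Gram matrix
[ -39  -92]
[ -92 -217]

step 0: pivot -39 → sign −
step 1: pivot 1/39 → sign +
signature = (1, 1, 0)

Answer: (1, 1, 0)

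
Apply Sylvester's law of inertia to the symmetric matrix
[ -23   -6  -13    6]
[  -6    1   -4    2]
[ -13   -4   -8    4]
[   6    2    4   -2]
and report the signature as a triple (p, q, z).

Answer: (2, 2, 0)

Derivation:
step 0: pivot -23 → sign −
step 1: pivot 59/23 → sign +
step 2: pivot -47/59 → sign −
step 3: pivot 6/47 → sign +
signature = (2, 2, 0)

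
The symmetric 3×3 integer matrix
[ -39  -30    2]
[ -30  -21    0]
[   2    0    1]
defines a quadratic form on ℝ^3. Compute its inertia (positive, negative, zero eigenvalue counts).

step 0: pivot -39 → sign −
step 1: pivot 27/13 → sign +
step 2: pivot -1/27 → sign −
signature = (1, 2, 0)

Answer: (1, 2, 0)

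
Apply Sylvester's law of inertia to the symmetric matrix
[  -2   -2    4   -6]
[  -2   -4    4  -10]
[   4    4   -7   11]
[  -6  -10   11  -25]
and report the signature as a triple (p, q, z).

Answer: (1, 2, 1)

Derivation:
step 0: pivot -2 → sign −
step 1: pivot -2 → sign −
step 2: pivot 1 → sign +
step 3: row/col 3 already zero → sign 0
signature = (1, 2, 1)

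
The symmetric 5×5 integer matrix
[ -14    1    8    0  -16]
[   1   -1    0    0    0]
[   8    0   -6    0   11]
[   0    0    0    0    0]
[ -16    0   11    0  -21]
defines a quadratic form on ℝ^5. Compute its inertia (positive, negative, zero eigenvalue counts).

Answer: (0, 4, 1)

Derivation:
step 0: pivot -14 → sign −
step 1: pivot -13/14 → sign −
step 2: pivot -14/13 → sign −
step 3: pivot -1/14 → sign −
step 4: row/col 4 already zero → sign 0
signature = (0, 4, 1)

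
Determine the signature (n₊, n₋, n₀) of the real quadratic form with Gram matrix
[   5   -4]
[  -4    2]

Answer: (1, 1, 0)

Derivation:
step 0: pivot 5 → sign +
step 1: pivot -6/5 → sign −
signature = (1, 1, 0)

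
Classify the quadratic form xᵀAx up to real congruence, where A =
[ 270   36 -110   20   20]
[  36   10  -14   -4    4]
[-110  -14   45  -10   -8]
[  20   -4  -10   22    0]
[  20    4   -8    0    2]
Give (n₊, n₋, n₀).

step 0: pivot 270 → sign +
step 1: pivot 26/5 → sign +
step 2: pivot 35/351 → sign +
step 3: pivot 2 → sign +
step 4: pivot 6/35 → sign +
signature = (5, 0, 0)

Answer: (5, 0, 0)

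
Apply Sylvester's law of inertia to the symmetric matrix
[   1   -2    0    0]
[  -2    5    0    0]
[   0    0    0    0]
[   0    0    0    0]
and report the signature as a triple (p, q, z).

Answer: (2, 0, 2)

Derivation:
step 0: pivot 1 → sign +
step 1: pivot 1 → sign +
step 2: row/col 2 already zero → sign 0
step 3: row/col 3 already zero → sign 0
signature = (2, 0, 2)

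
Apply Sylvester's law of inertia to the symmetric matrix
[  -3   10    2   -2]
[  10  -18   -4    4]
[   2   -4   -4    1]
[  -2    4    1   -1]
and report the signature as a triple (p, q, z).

Answer: (1, 3, 0)

Derivation:
step 0: pivot -3 → sign −
step 1: pivot 46/3 → sign +
step 2: pivot -72/23 → sign −
step 3: pivot -1/8 → sign −
signature = (1, 3, 0)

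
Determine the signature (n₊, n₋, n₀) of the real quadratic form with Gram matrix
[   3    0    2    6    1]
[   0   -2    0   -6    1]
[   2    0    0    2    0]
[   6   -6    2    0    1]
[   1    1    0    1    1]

Answer: (3, 2, 0)

Derivation:
step 0: pivot 3 → sign +
step 1: pivot -2 → sign −
step 2: pivot -4/3 → sign −
step 3: pivot 9 → sign +
step 4: pivot 1/2 → sign +
signature = (3, 2, 0)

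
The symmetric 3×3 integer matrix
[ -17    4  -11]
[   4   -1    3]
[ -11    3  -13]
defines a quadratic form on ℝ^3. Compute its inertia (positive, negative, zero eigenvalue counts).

Answer: (0, 3, 0)

Derivation:
step 0: pivot -17 → sign −
step 1: pivot -1/17 → sign −
step 2: pivot -3 → sign −
signature = (0, 3, 0)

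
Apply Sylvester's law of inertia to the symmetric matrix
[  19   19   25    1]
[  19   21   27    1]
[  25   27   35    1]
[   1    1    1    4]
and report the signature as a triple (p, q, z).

step 0: pivot 19 → sign +
step 1: pivot 2 → sign +
step 2: pivot 2/19 → sign +
step 3: pivot 3 → sign +
signature = (4, 0, 0)

Answer: (4, 0, 0)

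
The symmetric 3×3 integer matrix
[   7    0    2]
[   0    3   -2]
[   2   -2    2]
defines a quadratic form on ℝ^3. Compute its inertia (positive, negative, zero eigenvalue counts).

step 0: pivot 7 → sign +
step 1: pivot 3 → sign +
step 2: pivot 2/21 → sign +
signature = (3, 0, 0)

Answer: (3, 0, 0)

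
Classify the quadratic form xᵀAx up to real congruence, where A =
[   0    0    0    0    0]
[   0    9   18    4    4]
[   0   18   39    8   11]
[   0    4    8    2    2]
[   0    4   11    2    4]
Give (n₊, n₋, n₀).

Answer: (3, 1, 1)

Derivation:
step 0: pivot 9 → sign +
step 1: pivot 3 → sign +
step 2: pivot 2/9 → sign +
step 3: pivot -1 → sign −
step 4: row/col 4 already zero → sign 0
signature = (3, 1, 1)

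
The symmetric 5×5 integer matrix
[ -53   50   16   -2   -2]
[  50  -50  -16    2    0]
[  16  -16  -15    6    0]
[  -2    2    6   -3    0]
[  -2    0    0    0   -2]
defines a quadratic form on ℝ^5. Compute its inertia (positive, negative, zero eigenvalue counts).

Answer: (0, 5, 0)

Derivation:
step 0: pivot -53 → sign −
step 1: pivot -150/53 → sign −
step 2: pivot -247/25 → sign −
step 3: pivot -3/247 → sign −
step 4: pivot -2/3 → sign −
signature = (0, 5, 0)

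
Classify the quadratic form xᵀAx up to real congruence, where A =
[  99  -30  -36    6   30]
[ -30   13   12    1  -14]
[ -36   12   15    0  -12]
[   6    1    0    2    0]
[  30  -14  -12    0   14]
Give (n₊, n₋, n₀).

Answer: (4, 1, 0)

Derivation:
step 0: pivot 99 → sign +
step 1: pivot 43/11 → sign +
step 2: pivot 69/43 → sign +
step 3: pivot -37/23 → sign −
step 4: pivot 2/37 → sign +
signature = (4, 1, 0)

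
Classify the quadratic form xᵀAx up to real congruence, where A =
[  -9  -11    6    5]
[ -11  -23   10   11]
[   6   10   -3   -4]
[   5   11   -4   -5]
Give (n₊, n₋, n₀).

Answer: (1, 2, 1)

Derivation:
step 0: pivot -9 → sign −
step 1: pivot -86/9 → sign −
step 2: pivot 75/43 → sign +
step 3: row/col 3 already zero → sign 0
signature = (1, 2, 1)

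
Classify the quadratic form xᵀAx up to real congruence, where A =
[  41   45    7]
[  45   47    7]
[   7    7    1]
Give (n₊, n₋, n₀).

step 0: pivot 41 → sign +
step 1: pivot -98/41 → sign −
step 2: row/col 2 already zero → sign 0
signature = (1, 1, 1)

Answer: (1, 1, 1)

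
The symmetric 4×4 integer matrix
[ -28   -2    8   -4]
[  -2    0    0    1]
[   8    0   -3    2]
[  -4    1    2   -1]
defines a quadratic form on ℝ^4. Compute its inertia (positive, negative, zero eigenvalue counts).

Answer: (1, 2, 1)

Derivation:
step 0: pivot -28 → sign −
step 1: pivot 1/7 → sign +
step 2: pivot -3 → sign −
step 3: row/col 3 already zero → sign 0
signature = (1, 2, 1)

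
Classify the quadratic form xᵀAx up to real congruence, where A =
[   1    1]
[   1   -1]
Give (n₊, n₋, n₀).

Answer: (1, 1, 0)

Derivation:
step 0: pivot 1 → sign +
step 1: pivot -2 → sign −
signature = (1, 1, 0)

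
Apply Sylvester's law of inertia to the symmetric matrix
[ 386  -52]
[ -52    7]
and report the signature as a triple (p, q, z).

step 0: pivot 386 → sign +
step 1: pivot -1/193 → sign −
signature = (1, 1, 0)

Answer: (1, 1, 0)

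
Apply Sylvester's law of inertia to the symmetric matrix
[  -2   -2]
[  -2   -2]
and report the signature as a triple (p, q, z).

Answer: (0, 1, 1)

Derivation:
step 0: pivot -2 → sign −
step 1: row/col 1 already zero → sign 0
signature = (0, 1, 1)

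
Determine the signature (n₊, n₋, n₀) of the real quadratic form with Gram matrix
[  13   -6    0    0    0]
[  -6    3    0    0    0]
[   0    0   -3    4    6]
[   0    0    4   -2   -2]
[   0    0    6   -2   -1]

step 0: pivot 13 → sign +
step 1: pivot 3/13 → sign +
step 2: pivot -3 → sign −
step 3: pivot 10/3 → sign +
step 4: pivot 1/5 → sign +
signature = (4, 1, 0)

Answer: (4, 1, 0)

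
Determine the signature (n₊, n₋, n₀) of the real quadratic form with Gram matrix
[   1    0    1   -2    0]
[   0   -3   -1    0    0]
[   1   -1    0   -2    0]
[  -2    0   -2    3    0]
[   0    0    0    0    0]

Answer: (1, 3, 1)

Derivation:
step 0: pivot 1 → sign +
step 1: pivot -3 → sign −
step 2: pivot -2/3 → sign −
step 3: pivot -1 → sign −
step 4: row/col 4 already zero → sign 0
signature = (1, 3, 1)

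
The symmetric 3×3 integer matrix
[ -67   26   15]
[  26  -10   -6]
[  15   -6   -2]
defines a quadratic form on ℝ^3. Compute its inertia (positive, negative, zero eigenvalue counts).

Answer: (2, 1, 0)

Derivation:
step 0: pivot -67 → sign −
step 1: pivot 6/67 → sign +
step 2: pivot 1 → sign +
signature = (2, 1, 0)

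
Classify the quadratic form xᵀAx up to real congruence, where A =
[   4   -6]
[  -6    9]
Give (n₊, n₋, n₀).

Answer: (1, 0, 1)

Derivation:
step 0: pivot 4 → sign +
step 1: row/col 1 already zero → sign 0
signature = (1, 0, 1)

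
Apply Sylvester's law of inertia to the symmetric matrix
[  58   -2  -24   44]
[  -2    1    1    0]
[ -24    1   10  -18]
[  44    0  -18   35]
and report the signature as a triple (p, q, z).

step 0: pivot 58 → sign +
step 1: pivot 27/29 → sign +
step 2: pivot 1/27 → sign +
step 3: pivot -1 → sign −
signature = (3, 1, 0)

Answer: (3, 1, 0)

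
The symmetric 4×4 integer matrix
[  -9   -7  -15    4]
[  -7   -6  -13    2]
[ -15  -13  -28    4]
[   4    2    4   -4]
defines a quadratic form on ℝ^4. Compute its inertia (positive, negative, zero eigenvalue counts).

step 0: pivot -9 → sign −
step 1: pivot -5/9 → sign −
step 2: pivot 1/5 → sign +
step 3: row/col 3 already zero → sign 0
signature = (1, 2, 1)

Answer: (1, 2, 1)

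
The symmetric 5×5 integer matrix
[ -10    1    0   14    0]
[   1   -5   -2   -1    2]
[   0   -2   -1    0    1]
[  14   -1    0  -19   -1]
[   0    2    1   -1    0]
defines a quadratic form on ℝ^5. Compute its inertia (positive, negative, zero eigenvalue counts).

step 0: pivot -10 → sign −
step 1: pivot -49/10 → sign −
step 2: pivot -9/49 → sign −
step 3: pivot 7/9 → sign +
step 4: pivot -2/7 → sign −
signature = (1, 4, 0)

Answer: (1, 4, 0)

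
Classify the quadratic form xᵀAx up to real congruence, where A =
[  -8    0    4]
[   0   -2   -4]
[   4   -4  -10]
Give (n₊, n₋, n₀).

Answer: (0, 2, 1)

Derivation:
step 0: pivot -8 → sign −
step 1: pivot -2 → sign −
step 2: row/col 2 already zero → sign 0
signature = (0, 2, 1)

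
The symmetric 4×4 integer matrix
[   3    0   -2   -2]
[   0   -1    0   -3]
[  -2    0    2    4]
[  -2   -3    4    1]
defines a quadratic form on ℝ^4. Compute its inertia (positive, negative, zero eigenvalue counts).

Answer: (2, 2, 0)

Derivation:
step 0: pivot 3 → sign +
step 1: pivot -1 → sign −
step 2: pivot 2/3 → sign +
step 3: pivot -2 → sign −
signature = (2, 2, 0)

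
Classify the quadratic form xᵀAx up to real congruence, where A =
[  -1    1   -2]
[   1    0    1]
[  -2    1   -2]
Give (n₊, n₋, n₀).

step 0: pivot -1 → sign −
step 1: pivot 1 → sign +
step 2: pivot 1 → sign +
signature = (2, 1, 0)

Answer: (2, 1, 0)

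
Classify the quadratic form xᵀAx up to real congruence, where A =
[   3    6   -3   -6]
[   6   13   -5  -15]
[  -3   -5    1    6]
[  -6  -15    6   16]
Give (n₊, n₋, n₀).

Answer: (2, 2, 0)

Derivation:
step 0: pivot 3 → sign +
step 1: pivot 1 → sign +
step 2: pivot -3 → sign −
step 3: pivot -2 → sign −
signature = (2, 2, 0)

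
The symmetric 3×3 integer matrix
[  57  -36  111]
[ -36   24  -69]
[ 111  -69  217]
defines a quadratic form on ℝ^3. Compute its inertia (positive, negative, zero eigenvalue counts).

step 0: pivot 57 → sign +
step 1: pivot 24/19 → sign +
step 2: pivot -1/8 → sign −
signature = (2, 1, 0)

Answer: (2, 1, 0)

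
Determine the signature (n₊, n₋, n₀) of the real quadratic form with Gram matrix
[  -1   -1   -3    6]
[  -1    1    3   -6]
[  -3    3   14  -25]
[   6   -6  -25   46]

step 0: pivot -1 → sign −
step 1: pivot 2 → sign +
step 2: pivot 5 → sign +
step 3: pivot 1/5 → sign +
signature = (3, 1, 0)

Answer: (3, 1, 0)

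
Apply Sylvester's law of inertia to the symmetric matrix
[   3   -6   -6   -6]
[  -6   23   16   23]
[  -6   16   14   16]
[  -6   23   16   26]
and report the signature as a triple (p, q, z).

step 0: pivot 3 → sign +
step 1: pivot 11 → sign +
step 2: pivot 6/11 → sign +
step 3: pivot 3 → sign +
signature = (4, 0, 0)

Answer: (4, 0, 0)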